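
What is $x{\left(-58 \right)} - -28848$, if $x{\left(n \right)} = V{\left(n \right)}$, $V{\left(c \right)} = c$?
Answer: $28790$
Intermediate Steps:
$x{\left(n \right)} = n$
$x{\left(-58 \right)} - -28848 = -58 - -28848 = -58 + 28848 = 28790$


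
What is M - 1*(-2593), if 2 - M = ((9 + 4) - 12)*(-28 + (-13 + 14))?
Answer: 2622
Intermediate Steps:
M = 29 (M = 2 - ((9 + 4) - 12)*(-28 + (-13 + 14)) = 2 - (13 - 12)*(-28 + 1) = 2 - (-27) = 2 - 1*(-27) = 2 + 27 = 29)
M - 1*(-2593) = 29 - 1*(-2593) = 29 + 2593 = 2622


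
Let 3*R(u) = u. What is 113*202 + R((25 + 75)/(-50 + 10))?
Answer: 136951/6 ≈ 22825.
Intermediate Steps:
R(u) = u/3
113*202 + R((25 + 75)/(-50 + 10)) = 113*202 + ((25 + 75)/(-50 + 10))/3 = 22826 + (100/(-40))/3 = 22826 + (100*(-1/40))/3 = 22826 + (1/3)*(-5/2) = 22826 - 5/6 = 136951/6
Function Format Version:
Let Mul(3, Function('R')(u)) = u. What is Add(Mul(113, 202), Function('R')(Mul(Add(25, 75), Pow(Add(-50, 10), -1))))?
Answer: Rational(136951, 6) ≈ 22825.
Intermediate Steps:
Function('R')(u) = Mul(Rational(1, 3), u)
Add(Mul(113, 202), Function('R')(Mul(Add(25, 75), Pow(Add(-50, 10), -1)))) = Add(Mul(113, 202), Mul(Rational(1, 3), Mul(Add(25, 75), Pow(Add(-50, 10), -1)))) = Add(22826, Mul(Rational(1, 3), Mul(100, Pow(-40, -1)))) = Add(22826, Mul(Rational(1, 3), Mul(100, Rational(-1, 40)))) = Add(22826, Mul(Rational(1, 3), Rational(-5, 2))) = Add(22826, Rational(-5, 6)) = Rational(136951, 6)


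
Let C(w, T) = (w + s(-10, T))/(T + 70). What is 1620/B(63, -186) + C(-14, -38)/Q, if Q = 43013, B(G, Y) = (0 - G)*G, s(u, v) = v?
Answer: -6882717/16861096 ≈ -0.40820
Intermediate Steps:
B(G, Y) = -G² (B(G, Y) = (-G)*G = -G²)
C(w, T) = (T + w)/(70 + T) (C(w, T) = (w + T)/(T + 70) = (T + w)/(70 + T))
1620/B(63, -186) + C(-14, -38)/Q = 1620/((-1*63²)) + ((-38 - 14)/(70 - 38))/43013 = 1620/((-1*3969)) + (-52/32)*(1/43013) = 1620/(-3969) + ((1/32)*(-52))*(1/43013) = 1620*(-1/3969) - 13/8*1/43013 = -20/49 - 13/344104 = -6882717/16861096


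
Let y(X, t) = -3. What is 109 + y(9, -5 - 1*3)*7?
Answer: 88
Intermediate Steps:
109 + y(9, -5 - 1*3)*7 = 109 - 3*7 = 109 - 21 = 88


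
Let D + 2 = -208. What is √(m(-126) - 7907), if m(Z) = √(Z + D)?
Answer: √(-7907 + 4*I*√21) ≈ 0.103 + 88.921*I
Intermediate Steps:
D = -210 (D = -2 - 208 = -210)
m(Z) = √(-210 + Z) (m(Z) = √(Z - 210) = √(-210 + Z))
√(m(-126) - 7907) = √(√(-210 - 126) - 7907) = √(√(-336) - 7907) = √(4*I*√21 - 7907) = √(-7907 + 4*I*√21)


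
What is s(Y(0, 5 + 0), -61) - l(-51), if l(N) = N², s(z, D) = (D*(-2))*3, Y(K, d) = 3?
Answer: -2235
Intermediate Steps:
s(z, D) = -6*D (s(z, D) = -2*D*3 = -6*D)
s(Y(0, 5 + 0), -61) - l(-51) = -6*(-61) - 1*(-51)² = 366 - 1*2601 = 366 - 2601 = -2235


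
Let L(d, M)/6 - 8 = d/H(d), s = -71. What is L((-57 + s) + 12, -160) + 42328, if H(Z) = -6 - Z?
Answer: 2330332/55 ≈ 42370.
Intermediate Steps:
L(d, M) = 48 + 6*d/(-6 - d) (L(d, M) = 48 + 6*(d/(-6 - d)) = 48 + 6*d/(-6 - d))
L((-57 + s) + 12, -160) + 42328 = 6*(48 + 7*((-57 - 71) + 12))/(6 + ((-57 - 71) + 12)) + 42328 = 6*(48 + 7*(-128 + 12))/(6 + (-128 + 12)) + 42328 = 6*(48 + 7*(-116))/(6 - 116) + 42328 = 6*(48 - 812)/(-110) + 42328 = 6*(-1/110)*(-764) + 42328 = 2292/55 + 42328 = 2330332/55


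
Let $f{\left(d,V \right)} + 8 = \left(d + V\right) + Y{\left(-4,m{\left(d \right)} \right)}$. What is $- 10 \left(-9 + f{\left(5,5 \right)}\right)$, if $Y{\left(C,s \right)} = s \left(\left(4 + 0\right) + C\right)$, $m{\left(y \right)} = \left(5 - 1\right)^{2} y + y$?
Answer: $70$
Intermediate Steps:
$m{\left(y \right)} = 17 y$ ($m{\left(y \right)} = \left(5 - 1\right)^{2} y + y = 4^{2} y + y = 16 y + y = 17 y$)
$Y{\left(C,s \right)} = s \left(4 + C\right)$
$f{\left(d,V \right)} = -8 + V + d$ ($f{\left(d,V \right)} = -8 + \left(\left(d + V\right) + 17 d \left(4 - 4\right)\right) = -8 + \left(\left(V + d\right) + 17 d 0\right) = -8 + \left(\left(V + d\right) + 0\right) = -8 + \left(V + d\right) = -8 + V + d$)
$- 10 \left(-9 + f{\left(5,5 \right)}\right) = - 10 \left(-9 + \left(-8 + 5 + 5\right)\right) = - 10 \left(-9 + 2\right) = \left(-10\right) \left(-7\right) = 70$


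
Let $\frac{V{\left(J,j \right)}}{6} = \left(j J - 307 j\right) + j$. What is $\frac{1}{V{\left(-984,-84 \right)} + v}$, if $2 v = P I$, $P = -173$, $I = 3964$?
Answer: $\frac{1}{307274} \approx 3.2544 \cdot 10^{-6}$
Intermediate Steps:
$V{\left(J,j \right)} = - 1836 j + 6 J j$ ($V{\left(J,j \right)} = 6 \left(\left(j J - 307 j\right) + j\right) = 6 \left(\left(J j - 307 j\right) + j\right) = 6 \left(\left(- 307 j + J j\right) + j\right) = 6 \left(- 306 j + J j\right) = - 1836 j + 6 J j$)
$v = -342886$ ($v = \frac{\left(-173\right) 3964}{2} = \frac{1}{2} \left(-685772\right) = -342886$)
$\frac{1}{V{\left(-984,-84 \right)} + v} = \frac{1}{6 \left(-84\right) \left(-306 - 984\right) - 342886} = \frac{1}{6 \left(-84\right) \left(-1290\right) - 342886} = \frac{1}{650160 - 342886} = \frac{1}{307274}$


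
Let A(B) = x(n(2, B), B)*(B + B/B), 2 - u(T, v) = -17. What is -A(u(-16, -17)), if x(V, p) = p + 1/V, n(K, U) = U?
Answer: -7240/19 ≈ -381.05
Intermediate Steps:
u(T, v) = 19 (u(T, v) = 2 - 1*(-17) = 2 + 17 = 19)
x(V, p) = p + 1/V
A(B) = (1 + B)*(B + 1/B) (A(B) = (B + 1/B)*(B + B/B) = (B + 1/B)*(B + 1) = (B + 1/B)*(1 + B) = (1 + B)*(B + 1/B))
-A(u(-16, -17)) = -(1 + 19)*(1 + 19**2)/19 = -20*(1 + 361)/19 = -20*362/19 = -1*7240/19 = -7240/19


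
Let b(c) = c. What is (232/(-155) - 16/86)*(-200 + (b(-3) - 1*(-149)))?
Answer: 605664/6665 ≈ 90.872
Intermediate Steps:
(232/(-155) - 16/86)*(-200 + (b(-3) - 1*(-149))) = (232/(-155) - 16/86)*(-200 + (-3 - 1*(-149))) = (232*(-1/155) - 16*1/86)*(-200 + (-3 + 149)) = (-232/155 - 8/43)*(-200 + 146) = -11216/6665*(-54) = 605664/6665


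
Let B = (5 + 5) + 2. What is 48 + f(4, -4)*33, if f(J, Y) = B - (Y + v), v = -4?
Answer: 708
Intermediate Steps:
B = 12 (B = 10 + 2 = 12)
f(J, Y) = 16 - Y (f(J, Y) = 12 - (Y - 4) = 12 - (-4 + Y) = 12 + (4 - Y) = 16 - Y)
48 + f(4, -4)*33 = 48 + (16 - 1*(-4))*33 = 48 + (16 + 4)*33 = 48 + 20*33 = 48 + 660 = 708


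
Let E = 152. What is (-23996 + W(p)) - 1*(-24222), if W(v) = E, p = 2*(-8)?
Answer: 378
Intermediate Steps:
p = -16
W(v) = 152
(-23996 + W(p)) - 1*(-24222) = (-23996 + 152) - 1*(-24222) = -23844 + 24222 = 378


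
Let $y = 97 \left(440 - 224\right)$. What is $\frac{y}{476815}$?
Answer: $\frac{20952}{476815} \approx 0.043942$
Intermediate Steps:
$y = 20952$ ($y = 97 \cdot 216 = 20952$)
$\frac{y}{476815} = \frac{20952}{476815}$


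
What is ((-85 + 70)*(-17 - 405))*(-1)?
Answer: -6330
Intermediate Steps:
((-85 + 70)*(-17 - 405))*(-1) = -15*(-422)*(-1) = 6330*(-1) = -6330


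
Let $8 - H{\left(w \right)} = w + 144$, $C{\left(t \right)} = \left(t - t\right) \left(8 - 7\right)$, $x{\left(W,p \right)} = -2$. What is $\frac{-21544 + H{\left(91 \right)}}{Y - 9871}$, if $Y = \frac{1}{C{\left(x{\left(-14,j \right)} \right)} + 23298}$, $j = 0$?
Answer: $\frac{507220758}{229974557} \approx 2.2056$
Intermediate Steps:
$C{\left(t \right)} = 0$ ($C{\left(t \right)} = 0 \cdot 1 = 0$)
$H{\left(w \right)} = -136 - w$ ($H{\left(w \right)} = 8 - \left(w + 144\right) = 8 - \left(144 + w\right) = -136 - w$)
$Y = \frac{1}{23298}$ ($Y = \frac{1}{0 + 23298} = \frac{1}{23298} \approx 4.2922 \cdot 10^{-5}$)
$\frac{-21544 + H{\left(91 \right)}}{Y - 9871} = \frac{-21544 - 227}{\frac{1}{23298} - 9871} = \frac{-21544 - 227}{- \frac{229974557}{23298}} = \left(-21544 - 227\right) \left(- \frac{23298}{229974557}\right) = \left(-21771\right) \left(- \frac{23298}{229974557}\right) = \frac{507220758}{229974557}$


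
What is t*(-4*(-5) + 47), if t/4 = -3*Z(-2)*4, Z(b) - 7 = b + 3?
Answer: -25728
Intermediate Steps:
Z(b) = 10 + b (Z(b) = 7 + (b + 3) = 7 + (3 + b) = 10 + b)
t = -384 (t = 4*(-3*(10 - 2)*4) = 4*(-3*8*4) = 4*(-24*4) = 4*(-96) = -384)
t*(-4*(-5) + 47) = -384*(-4*(-5) + 47) = -384*(20 + 47) = -384*67 = -25728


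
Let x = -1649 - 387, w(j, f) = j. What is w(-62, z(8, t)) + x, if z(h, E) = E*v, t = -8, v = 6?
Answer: -2098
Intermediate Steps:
z(h, E) = 6*E (z(h, E) = E*6 = 6*E)
x = -2036
w(-62, z(8, t)) + x = -62 - 2036 = -2098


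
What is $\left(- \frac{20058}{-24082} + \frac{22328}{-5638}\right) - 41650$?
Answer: $- \frac{1413856219323}{33943579} \approx -41653.0$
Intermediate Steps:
$\left(- \frac{20058}{-24082} + \frac{22328}{-5638}\right) - 41650 = \left(\left(-20058\right) \left(- \frac{1}{24082}\right) + 22328 \left(- \frac{1}{5638}\right)\right) - 41650 = \left(\frac{10029}{12041} - \frac{11164}{2819}\right) - 41650 = - \frac{106153973}{33943579} - 41650 = - \frac{1413856219323}{33943579}$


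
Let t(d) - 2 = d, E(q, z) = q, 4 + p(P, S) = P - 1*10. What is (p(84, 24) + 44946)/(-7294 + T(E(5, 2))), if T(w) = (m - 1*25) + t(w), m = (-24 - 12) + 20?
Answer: -5627/916 ≈ -6.1430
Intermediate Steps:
p(P, S) = -14 + P (p(P, S) = -4 + (P - 1*10) = -4 + (P - 10) = -4 + (-10 + P) = -14 + P)
t(d) = 2 + d
m = -16 (m = -36 + 20 = -16)
T(w) = -39 + w (T(w) = (-16 - 1*25) + (2 + w) = (-16 - 25) + (2 + w) = -41 + (2 + w) = -39 + w)
(p(84, 24) + 44946)/(-7294 + T(E(5, 2))) = ((-14 + 84) + 44946)/(-7294 + (-39 + 5)) = (70 + 44946)/(-7294 - 34) = 45016/(-7328) = 45016*(-1/7328) = -5627/916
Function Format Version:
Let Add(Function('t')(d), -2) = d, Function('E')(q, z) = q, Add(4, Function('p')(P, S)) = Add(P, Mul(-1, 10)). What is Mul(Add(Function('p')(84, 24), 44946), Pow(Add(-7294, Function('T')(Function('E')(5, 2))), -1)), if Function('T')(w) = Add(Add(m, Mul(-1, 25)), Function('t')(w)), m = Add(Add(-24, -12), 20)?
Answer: Rational(-5627, 916) ≈ -6.1430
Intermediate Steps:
Function('p')(P, S) = Add(-14, P) (Function('p')(P, S) = Add(-4, Add(P, Mul(-1, 10))) = Add(-4, Add(P, -10)) = Add(-4, Add(-10, P)) = Add(-14, P))
Function('t')(d) = Add(2, d)
m = -16 (m = Add(-36, 20) = -16)
Function('T')(w) = Add(-39, w) (Function('T')(w) = Add(Add(-16, Mul(-1, 25)), Add(2, w)) = Add(Add(-16, -25), Add(2, w)) = Add(-41, Add(2, w)) = Add(-39, w))
Mul(Add(Function('p')(84, 24), 44946), Pow(Add(-7294, Function('T')(Function('E')(5, 2))), -1)) = Mul(Add(Add(-14, 84), 44946), Pow(Add(-7294, Add(-39, 5)), -1)) = Mul(Add(70, 44946), Pow(Add(-7294, -34), -1)) = Mul(45016, Pow(-7328, -1)) = Mul(45016, Rational(-1, 7328)) = Rational(-5627, 916)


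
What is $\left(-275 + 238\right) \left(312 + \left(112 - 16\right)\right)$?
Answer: $-15096$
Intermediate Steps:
$\left(-275 + 238\right) \left(312 + \left(112 - 16\right)\right) = - 37 \left(312 + \left(112 - 16\right)\right) = - 37 \left(312 + 96\right) = \left(-37\right) 408 = -15096$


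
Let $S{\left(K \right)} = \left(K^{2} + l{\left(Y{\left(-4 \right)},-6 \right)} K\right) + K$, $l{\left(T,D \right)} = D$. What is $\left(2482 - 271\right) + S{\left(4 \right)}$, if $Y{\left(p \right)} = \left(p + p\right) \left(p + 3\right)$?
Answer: $2207$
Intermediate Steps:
$Y{\left(p \right)} = 2 p \left(3 + p\right)$
$S{\left(K \right)} = K^{2} - 5 K$ ($S{\left(K \right)} = \left(K^{2} - 6 K\right) + K = K^{2} - 5 K$)
$\left(2482 - 271\right) + S{\left(4 \right)} = \left(2482 - 271\right) + 4 \left(-5 + 4\right) = 2211 + 4 \left(-1\right) = 2211 - 4 = 2207$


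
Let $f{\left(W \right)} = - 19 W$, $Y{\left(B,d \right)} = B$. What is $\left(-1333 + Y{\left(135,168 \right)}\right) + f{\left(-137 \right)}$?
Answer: $1405$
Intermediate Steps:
$\left(-1333 + Y{\left(135,168 \right)}\right) + f{\left(-137 \right)} = \left(-1333 + 135\right) - -2603 = -1198 + 2603 = 1405$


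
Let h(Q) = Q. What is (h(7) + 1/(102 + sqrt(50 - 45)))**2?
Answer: 5313681030/108139201 - 145790*sqrt(5)/108139201 ≈ 49.134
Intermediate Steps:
(h(7) + 1/(102 + sqrt(50 - 45)))**2 = (7 + 1/(102 + sqrt(50 - 45)))**2 = (7 + 1/(102 + sqrt(5)))**2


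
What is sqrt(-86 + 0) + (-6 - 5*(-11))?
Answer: 49 + I*sqrt(86) ≈ 49.0 + 9.2736*I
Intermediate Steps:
sqrt(-86 + 0) + (-6 - 5*(-11)) = sqrt(-86) + (-6 + 55) = I*sqrt(86) + 49 = 49 + I*sqrt(86)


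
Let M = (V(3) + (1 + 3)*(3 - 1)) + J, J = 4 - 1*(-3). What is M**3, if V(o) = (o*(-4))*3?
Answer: -9261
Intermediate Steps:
J = 7 (J = 4 + 3 = 7)
V(o) = -12*o (V(o) = -4*o*3 = -12*o)
M = -21 (M = (-12*3 + (1 + 3)*(3 - 1)) + 7 = (-36 + 4*2) + 7 = (-36 + 8) + 7 = -28 + 7 = -21)
M**3 = (-21)**3 = -9261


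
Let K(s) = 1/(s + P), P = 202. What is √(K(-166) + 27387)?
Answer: √985933/6 ≈ 165.49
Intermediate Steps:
K(s) = 1/(202 + s) (K(s) = 1/(s + 202) = 1/(202 + s))
√(K(-166) + 27387) = √(1/(202 - 166) + 27387) = √(1/36 + 27387) = √(985933/36) = √985933/6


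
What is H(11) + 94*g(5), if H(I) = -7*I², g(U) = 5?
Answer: -377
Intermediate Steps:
H(11) + 94*g(5) = -7*11² + 94*5 = -7*121 + 470 = -847 + 470 = -377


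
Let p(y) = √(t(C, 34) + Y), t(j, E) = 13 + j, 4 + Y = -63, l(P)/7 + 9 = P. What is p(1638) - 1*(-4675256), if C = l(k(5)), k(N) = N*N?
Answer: 4675256 + √58 ≈ 4.6753e+6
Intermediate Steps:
k(N) = N²
l(P) = -63 + 7*P
C = 112 (C = -63 + 7*5² = -63 + 7*25 = -63 + 175 = 112)
Y = -67 (Y = -4 - 63 = -67)
p(y) = √58 (p(y) = √((13 + 112) - 67) = √(125 - 67) = √58)
p(1638) - 1*(-4675256) = √58 - 1*(-4675256) = √58 + 4675256 = 4675256 + √58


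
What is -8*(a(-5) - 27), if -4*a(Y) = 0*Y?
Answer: 216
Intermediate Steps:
a(Y) = 0 (a(Y) = -0*Y = -¼*0 = 0)
-8*(a(-5) - 27) = -8*(0 - 27) = -8*(-27) = 216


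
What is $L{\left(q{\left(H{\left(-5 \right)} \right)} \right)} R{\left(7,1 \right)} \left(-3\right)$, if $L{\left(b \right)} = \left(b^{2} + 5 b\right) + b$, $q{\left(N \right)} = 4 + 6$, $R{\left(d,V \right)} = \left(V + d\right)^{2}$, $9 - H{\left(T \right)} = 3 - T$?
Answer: $-30720$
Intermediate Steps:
$H{\left(T \right)} = 6 + T$ ($H{\left(T \right)} = 9 - \left(3 - T\right) = 9 + \left(-3 + T\right) = 6 + T$)
$q{\left(N \right)} = 10$
$L{\left(b \right)} = b^{2} + 6 b$
$L{\left(q{\left(H{\left(-5 \right)} \right)} \right)} R{\left(7,1 \right)} \left(-3\right) = 10 \left(6 + 10\right) \left(1 + 7\right)^{2} \left(-3\right) = 10 \cdot 16 \cdot 8^{2} \left(-3\right) = 160 \cdot 64 \left(-3\right) = 10240 \left(-3\right) = -30720$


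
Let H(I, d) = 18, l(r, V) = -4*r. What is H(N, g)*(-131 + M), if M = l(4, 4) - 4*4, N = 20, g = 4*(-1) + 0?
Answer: -2934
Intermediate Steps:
g = -4 (g = -4 + 0 = -4)
M = -32 (M = -4*4 - 4*4 = -16 - 16 = -32)
H(N, g)*(-131 + M) = 18*(-131 - 32) = 18*(-163) = -2934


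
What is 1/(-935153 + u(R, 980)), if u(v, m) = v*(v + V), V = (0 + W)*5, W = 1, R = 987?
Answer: 1/43951 ≈ 2.2753e-5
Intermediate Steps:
V = 5 (V = (0 + 1)*5 = 1*5 = 5)
u(v, m) = v*(5 + v) (u(v, m) = v*(v + 5) = v*(5 + v))
1/(-935153 + u(R, 980)) = 1/(-935153 + 987*(5 + 987)) = 1/(-935153 + 987*992) = 1/(-935153 + 979104) = 1/43951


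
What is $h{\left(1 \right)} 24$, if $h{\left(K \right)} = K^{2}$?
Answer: $24$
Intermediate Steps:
$h{\left(1 \right)} 24 = 1^{2} \cdot 24 = 1 \cdot 24 = 24$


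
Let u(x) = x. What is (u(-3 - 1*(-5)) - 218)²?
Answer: 46656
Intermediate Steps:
(u(-3 - 1*(-5)) - 218)² = ((-3 - 1*(-5)) - 218)² = ((-3 + 5) - 218)² = (2 - 218)² = (-216)² = 46656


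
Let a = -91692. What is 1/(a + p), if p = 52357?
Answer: -1/39335 ≈ -2.5423e-5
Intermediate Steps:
1/(a + p) = 1/(-91692 + 52357) = 1/(-39335) = -1/39335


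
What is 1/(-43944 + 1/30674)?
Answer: -30674/1347938255 ≈ -2.2756e-5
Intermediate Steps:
1/(-43944 + 1/30674) = 1/(-1347938255/30674) = -30674/1347938255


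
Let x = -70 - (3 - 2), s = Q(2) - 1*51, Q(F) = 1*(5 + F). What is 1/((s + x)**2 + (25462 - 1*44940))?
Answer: -1/6253 ≈ -0.00015992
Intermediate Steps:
Q(F) = 5 + F
s = -44 (s = (5 + 2) - 1*51 = 7 - 51 = -44)
x = -71 (x = -70 - 1*1 = -70 - 1 = -71)
1/((s + x)**2 + (25462 - 1*44940)) = 1/((-44 - 71)**2 + (25462 - 1*44940)) = 1/((-115)**2 + (25462 - 44940)) = 1/(13225 - 19478) = 1/(-6253) = -1/6253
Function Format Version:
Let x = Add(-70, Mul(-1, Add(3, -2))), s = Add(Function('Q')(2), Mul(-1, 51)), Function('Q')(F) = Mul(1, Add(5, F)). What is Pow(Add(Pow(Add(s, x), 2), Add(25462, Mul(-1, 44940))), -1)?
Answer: Rational(-1, 6253) ≈ -0.00015992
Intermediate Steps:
Function('Q')(F) = Add(5, F)
s = -44 (s = Add(Add(5, 2), Mul(-1, 51)) = Add(7, -51) = -44)
x = -71 (x = Add(-70, Mul(-1, 1)) = Add(-70, -1) = -71)
Pow(Add(Pow(Add(s, x), 2), Add(25462, Mul(-1, 44940))), -1) = Pow(Add(Pow(Add(-44, -71), 2), Add(25462, Mul(-1, 44940))), -1) = Pow(Add(Pow(-115, 2), Add(25462, -44940)), -1) = Pow(Add(13225, -19478), -1) = Pow(-6253, -1) = Rational(-1, 6253)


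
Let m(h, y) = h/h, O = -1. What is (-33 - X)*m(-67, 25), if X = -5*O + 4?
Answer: -42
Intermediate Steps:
m(h, y) = 1
X = 9 (X = -5*(-1) + 4 = 5 + 4 = 9)
(-33 - X)*m(-67, 25) = (-33 - 1*9)*1 = (-33 - 9)*1 = -42*1 = -42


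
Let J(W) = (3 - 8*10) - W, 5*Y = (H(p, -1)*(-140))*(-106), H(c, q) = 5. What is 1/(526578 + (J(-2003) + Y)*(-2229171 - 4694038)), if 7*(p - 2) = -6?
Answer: -1/116073995516 ≈ -8.6152e-12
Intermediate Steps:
p = 8/7 (p = 2 + (⅐)*(-6) = 2 - 6/7 = 8/7 ≈ 1.1429)
Y = 14840 (Y = ((5*(-140))*(-106))/5 = (-700*(-106))/5 = (⅕)*74200 = 14840)
J(W) = -77 - W (J(W) = (3 - 80) - W = -77 - W)
1/(526578 + (J(-2003) + Y)*(-2229171 - 4694038)) = 1/(526578 + ((-77 - 1*(-2003)) + 14840)*(-2229171 - 4694038)) = 1/(526578 + ((-77 + 2003) + 14840)*(-6923209)) = 1/(526578 + (1926 + 14840)*(-6923209)) = 1/(526578 + 16766*(-6923209)) = 1/(526578 - 116074522094) = 1/(-116073995516) = -1/116073995516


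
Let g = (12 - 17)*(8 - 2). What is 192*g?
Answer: -5760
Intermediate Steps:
g = -30 (g = -5*6 = -30)
192*g = 192*(-30) = -5760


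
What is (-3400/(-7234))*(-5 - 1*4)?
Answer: -15300/3617 ≈ -4.2300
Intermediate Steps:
(-3400/(-7234))*(-5 - 1*4) = (-3400*(-1/7234))*(-5 - 4) = (1700/3617)*(-9) = -15300/3617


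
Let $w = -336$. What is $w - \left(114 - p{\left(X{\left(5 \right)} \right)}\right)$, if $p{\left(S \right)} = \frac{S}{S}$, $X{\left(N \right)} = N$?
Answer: $-449$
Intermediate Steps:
$p{\left(S \right)} = 1$
$w - \left(114 - p{\left(X{\left(5 \right)} \right)}\right) = -336 - \left(114 - 1\right) = -336 - 113 = -449$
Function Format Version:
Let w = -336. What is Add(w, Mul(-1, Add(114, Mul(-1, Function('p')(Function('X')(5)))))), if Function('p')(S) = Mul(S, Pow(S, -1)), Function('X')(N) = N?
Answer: -449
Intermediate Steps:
Function('p')(S) = 1
Add(w, Mul(-1, Add(114, Mul(-1, Function('p')(Function('X')(5)))))) = Add(-336, Mul(-1, Add(114, Mul(-1, 1)))) = Add(-336, Mul(-1, Add(114, -1))) = Add(-336, Mul(-1, 113)) = Add(-336, -113) = -449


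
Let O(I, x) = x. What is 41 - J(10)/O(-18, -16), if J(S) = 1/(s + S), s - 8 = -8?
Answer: 6561/160 ≈ 41.006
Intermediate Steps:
s = 0 (s = 8 - 8 = 0)
J(S) = 1/S (J(S) = 1/(0 + S) = 1/S)
41 - J(10)/O(-18, -16) = 41 - 1/(10*(-16)) = 41 - (-1)/(10*16) = 41 - 1*(-1/160) = 41 + 1/160 = 6561/160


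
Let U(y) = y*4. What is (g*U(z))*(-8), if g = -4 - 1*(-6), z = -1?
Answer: 64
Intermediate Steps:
U(y) = 4*y
g = 2 (g = -4 + 6 = 2)
(g*U(z))*(-8) = (2*(4*(-1)))*(-8) = (2*(-4))*(-8) = -8*(-8) = 64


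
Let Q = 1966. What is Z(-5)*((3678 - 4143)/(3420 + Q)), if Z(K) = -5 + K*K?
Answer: -4650/2693 ≈ -1.7267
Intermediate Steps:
Z(K) = -5 + K²
Z(-5)*((3678 - 4143)/(3420 + Q)) = (-5 + (-5)²)*((3678 - 4143)/(3420 + 1966)) = (-5 + 25)*(-465/5386) = 20*(-465*1/5386) = 20*(-465/5386) = -4650/2693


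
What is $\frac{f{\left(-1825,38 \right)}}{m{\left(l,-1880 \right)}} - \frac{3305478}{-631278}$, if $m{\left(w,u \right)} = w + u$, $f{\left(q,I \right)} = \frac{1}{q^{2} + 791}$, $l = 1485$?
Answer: $\frac{80550172344883}{15383418587240} \approx 5.2362$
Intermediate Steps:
$f{\left(q,I \right)} = \frac{1}{791 + q^{2}}$
$m{\left(w,u \right)} = u + w$
$\frac{f{\left(-1825,38 \right)}}{m{\left(l,-1880 \right)}} - \frac{3305478}{-631278} = \frac{1}{\left(791 + \left(-1825\right)^{2}\right) \left(-1880 + 1485\right)} - \frac{3305478}{-631278} = \frac{1}{\left(791 + 3330625\right) \left(-395\right)} - - \frac{550913}{105213} = \frac{1}{3331416} \left(- \frac{1}{395}\right) + \frac{550913}{105213} = - \frac{1}{1315909320} + \frac{550913}{105213} = \frac{80550172344883}{15383418587240}$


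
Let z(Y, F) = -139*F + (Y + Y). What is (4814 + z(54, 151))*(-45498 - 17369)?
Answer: 1010084089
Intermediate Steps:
z(Y, F) = -139*F + 2*Y
(4814 + z(54, 151))*(-45498 - 17369) = (4814 + (-139*151 + 2*54))*(-45498 - 17369) = (4814 + (-20989 + 108))*(-62867) = (4814 - 20881)*(-62867) = -16067*(-62867) = 1010084089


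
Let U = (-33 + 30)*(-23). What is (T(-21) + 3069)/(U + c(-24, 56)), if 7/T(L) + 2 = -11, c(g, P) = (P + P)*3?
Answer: 7978/1053 ≈ 7.5764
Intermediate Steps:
c(g, P) = 6*P (c(g, P) = (2*P)*3 = 6*P)
T(L) = -7/13 (T(L) = 7/(-2 - 11) = 7/(-13) = 7*(-1/13) = -7/13)
U = 69 (U = -3*(-23) = 69)
(T(-21) + 3069)/(U + c(-24, 56)) = (-7/13 + 3069)/(69 + 6*56) = 39890/(13*(69 + 336)) = (39890/13)/405 = (39890/13)*(1/405) = 7978/1053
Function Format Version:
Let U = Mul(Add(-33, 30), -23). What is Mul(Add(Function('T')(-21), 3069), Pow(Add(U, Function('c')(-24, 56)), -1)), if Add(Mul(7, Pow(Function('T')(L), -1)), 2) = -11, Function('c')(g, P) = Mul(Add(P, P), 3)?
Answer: Rational(7978, 1053) ≈ 7.5764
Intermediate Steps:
Function('c')(g, P) = Mul(6, P) (Function('c')(g, P) = Mul(Mul(2, P), 3) = Mul(6, P))
Function('T')(L) = Rational(-7, 13) (Function('T')(L) = Mul(7, Pow(Add(-2, -11), -1)) = Mul(7, Pow(-13, -1)) = Mul(7, Rational(-1, 13)) = Rational(-7, 13))
U = 69 (U = Mul(-3, -23) = 69)
Mul(Add(Function('T')(-21), 3069), Pow(Add(U, Function('c')(-24, 56)), -1)) = Mul(Add(Rational(-7, 13), 3069), Pow(Add(69, Mul(6, 56)), -1)) = Mul(Rational(39890, 13), Pow(Add(69, 336), -1)) = Mul(Rational(39890, 13), Pow(405, -1)) = Mul(Rational(39890, 13), Rational(1, 405)) = Rational(7978, 1053)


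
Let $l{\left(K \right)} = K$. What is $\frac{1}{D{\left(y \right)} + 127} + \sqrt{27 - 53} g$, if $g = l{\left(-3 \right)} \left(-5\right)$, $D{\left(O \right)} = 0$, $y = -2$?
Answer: $\frac{1}{127} + 15 i \sqrt{26} \approx 0.007874 + 76.485 i$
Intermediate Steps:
$g = 15$ ($g = \left(-3\right) \left(-5\right) = 15$)
$\frac{1}{D{\left(y \right)} + 127} + \sqrt{27 - 53} g = \frac{1}{0 + 127} + \sqrt{27 - 53} \cdot 15 = \frac{1}{127} + \sqrt{-26} \cdot 15 = \frac{1}{127} + i \sqrt{26} \cdot 15 = \frac{1}{127} + 15 i \sqrt{26}$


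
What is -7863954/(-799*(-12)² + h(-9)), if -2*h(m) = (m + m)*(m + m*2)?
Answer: 2621318/38433 ≈ 68.205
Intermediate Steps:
h(m) = -3*m² (h(m) = -(m + m)*(m + m*2)/2 = -2*m*(m + 2*m)/2 = -2*m*3*m/2 = -3*m²)
-7863954/(-799*(-12)² + h(-9)) = -7863954/(-799*(-12)² - 3*(-9)²) = -7863954/(-799*144 - 3*81) = -7863954/(-115056 - 243) = -7863954/(-115299) = -7863954*(-1/115299) = 2621318/38433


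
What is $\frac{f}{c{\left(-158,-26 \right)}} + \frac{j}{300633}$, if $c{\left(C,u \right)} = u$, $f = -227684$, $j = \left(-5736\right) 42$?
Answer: $\frac{11407176710}{1302743} \approx 8756.3$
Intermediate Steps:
$j = -240912$
$\frac{f}{c{\left(-158,-26 \right)}} + \frac{j}{300633} = - \frac{227684}{-26} - \frac{240912}{300633} = \left(-227684\right) \left(- \frac{1}{26}\right) - \frac{80304}{100211} = \frac{113842}{13} - \frac{80304}{100211} = \frac{11407176710}{1302743}$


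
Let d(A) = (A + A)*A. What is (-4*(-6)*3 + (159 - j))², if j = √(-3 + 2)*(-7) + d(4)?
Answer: 39552 + 2786*I ≈ 39552.0 + 2786.0*I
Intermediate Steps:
d(A) = 2*A² (d(A) = (2*A)*A = 2*A²)
j = 32 - 7*I (j = √(-3 + 2)*(-7) + 2*4² = √(-1)*(-7) + 2*16 = I*(-7) + 32 = -7*I + 32 = 32 - 7*I ≈ 32.0 - 7.0*I)
(-4*(-6)*3 + (159 - j))² = (-4*(-6)*3 + (159 - (32 - 7*I)))² = (24*3 + (159 + (-32 + 7*I)))² = (72 + (127 + 7*I))² = (199 + 7*I)²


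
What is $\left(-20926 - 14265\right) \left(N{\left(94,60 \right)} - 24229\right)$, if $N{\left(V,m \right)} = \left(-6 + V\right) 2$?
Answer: $846449123$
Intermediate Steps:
$N{\left(V,m \right)} = -12 + 2 V$
$\left(-20926 - 14265\right) \left(N{\left(94,60 \right)} - 24229\right) = \left(-20926 - 14265\right) \left(\left(-12 + 2 \cdot 94\right) - 24229\right) = - 35191 \left(\left(-12 + 188\right) - 24229\right) = - 35191 \left(176 - 24229\right) = \left(-35191\right) \left(-24053\right) = 846449123$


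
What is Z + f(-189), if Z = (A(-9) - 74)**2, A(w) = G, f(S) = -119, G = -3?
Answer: 5810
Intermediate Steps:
A(w) = -3
Z = 5929 (Z = (-3 - 74)**2 = (-77)**2 = 5929)
Z + f(-189) = 5929 - 119 = 5810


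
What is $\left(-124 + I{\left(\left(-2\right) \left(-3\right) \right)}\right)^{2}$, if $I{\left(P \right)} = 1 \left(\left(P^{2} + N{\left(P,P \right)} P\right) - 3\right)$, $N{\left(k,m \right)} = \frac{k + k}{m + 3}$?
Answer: $6889$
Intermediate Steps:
$N{\left(k,m \right)} = \frac{2 k}{3 + m}$
$I{\left(P \right)} = -3 + P^{2} + \frac{2 P^{2}}{3 + P}$ ($I{\left(P \right)} = 1 \left(\left(P^{2} + \frac{2 P}{3 + P} P\right) - 3\right) = 1 \left(\left(P^{2} + \frac{2 P^{2}}{3 + P}\right) - 3\right) = 1 \left(-3 + P^{2} + \frac{2 P^{2}}{3 + P}\right) = -3 + P^{2} + \frac{2 P^{2}}{3 + P}$)
$\left(-124 + I{\left(\left(-2\right) \left(-3\right) \right)}\right)^{2} = \left(-124 + \frac{2 \left(\left(-2\right) \left(-3\right)\right)^{2} + \left(-3 + \left(\left(-2\right) \left(-3\right)\right)^{2}\right) \left(3 - -6\right)}{3 - -6}\right)^{2} = \left(-124 + \frac{2 \cdot 6^{2} + \left(-3 + 6^{2}\right) \left(3 + 6\right)}{3 + 6}\right)^{2} = \left(-124 + \frac{2 \cdot 36 + \left(-3 + 36\right) 9}{9}\right)^{2} = \left(-124 + \frac{72 + 33 \cdot 9}{9}\right)^{2} = \left(-124 + \frac{72 + 297}{9}\right)^{2} = \left(-124 + \frac{1}{9} \cdot 369\right)^{2} = \left(-124 + 41\right)^{2} = \left(-83\right)^{2} = 6889$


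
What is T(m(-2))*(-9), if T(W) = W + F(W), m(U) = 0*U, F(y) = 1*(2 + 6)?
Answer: -72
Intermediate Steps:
F(y) = 8 (F(y) = 1*8 = 8)
m(U) = 0
T(W) = 8 + W (T(W) = W + 8 = 8 + W)
T(m(-2))*(-9) = (8 + 0)*(-9) = 8*(-9) = -72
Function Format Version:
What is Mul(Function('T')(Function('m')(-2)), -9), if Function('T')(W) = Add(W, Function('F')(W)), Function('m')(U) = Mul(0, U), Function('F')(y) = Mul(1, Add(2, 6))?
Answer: -72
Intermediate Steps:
Function('F')(y) = 8 (Function('F')(y) = Mul(1, 8) = 8)
Function('m')(U) = 0
Function('T')(W) = Add(8, W) (Function('T')(W) = Add(W, 8) = Add(8, W))
Mul(Function('T')(Function('m')(-2)), -9) = Mul(Add(8, 0), -9) = Mul(8, -9) = -72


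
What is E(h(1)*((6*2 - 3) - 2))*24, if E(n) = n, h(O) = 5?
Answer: 840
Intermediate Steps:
E(h(1)*((6*2 - 3) - 2))*24 = (5*((6*2 - 3) - 2))*24 = (5*((12 - 3) - 2))*24 = (5*(9 - 2))*24 = (5*7)*24 = 35*24 = 840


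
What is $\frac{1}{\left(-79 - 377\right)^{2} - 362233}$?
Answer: $- \frac{1}{154297} \approx -6.481 \cdot 10^{-6}$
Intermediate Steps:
$\frac{1}{\left(-79 - 377\right)^{2} - 362233} = \frac{1}{\left(-456\right)^{2} - 362233} = \frac{1}{207936 - 362233} = \frac{1}{-154297} = - \frac{1}{154297}$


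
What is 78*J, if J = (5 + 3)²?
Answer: 4992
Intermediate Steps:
J = 64 (J = 8² = 64)
78*J = 78*64 = 4992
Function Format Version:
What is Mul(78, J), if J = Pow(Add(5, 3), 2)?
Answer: 4992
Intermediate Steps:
J = 64 (J = Pow(8, 2) = 64)
Mul(78, J) = Mul(78, 64) = 4992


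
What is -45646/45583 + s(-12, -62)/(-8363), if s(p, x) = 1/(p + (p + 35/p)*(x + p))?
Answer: -2500762622896/2497310830579 ≈ -1.0014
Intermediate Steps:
s(p, x) = 1/(p + (p + x)*(p + 35/p)) (s(p, x) = 1/(p + (p + 35/p)*(p + x)) = 1/(p + (p + x)*(p + 35/p)))
-45646/45583 + s(-12, -62)/(-8363) = -45646/45583 - 12/((-12)**2 + (-12)**3 + 35*(-12) + 35*(-62) - 62*(-12)**2)/(-8363) = -45646*1/45583 - 12/(144 - 1728 - 420 - 2170 - 62*144)*(-1/8363) = -45646/45583 - 12/(144 - 1728 - 420 - 2170 - 8928)*(-1/8363) = -45646/45583 - 12/(-13102)*(-1/8363) = -45646/45583 - 12*(-1/13102)*(-1/8363) = -45646/45583 + (6/6551)*(-1/8363) = -45646/45583 - 6/54786013 = -2500762622896/2497310830579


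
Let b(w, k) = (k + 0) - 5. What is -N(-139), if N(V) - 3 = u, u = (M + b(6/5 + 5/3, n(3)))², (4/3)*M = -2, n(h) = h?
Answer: -61/4 ≈ -15.250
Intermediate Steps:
b(w, k) = -5 + k (b(w, k) = k - 5 = -5 + k)
M = -3/2 (M = (¾)*(-2) = -3/2 ≈ -1.5000)
u = 49/4 (u = (-3/2 + (-5 + 3))² = (-3/2 - 2)² = (-7/2)² = 49/4 ≈ 12.250)
N(V) = 61/4 (N(V) = 3 + 49/4 = 61/4)
-N(-139) = -1*61/4 = -61/4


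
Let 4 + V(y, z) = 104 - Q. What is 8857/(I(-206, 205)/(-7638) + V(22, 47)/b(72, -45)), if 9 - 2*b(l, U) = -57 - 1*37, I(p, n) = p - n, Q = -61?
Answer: 2322641966/833923 ≈ 2785.2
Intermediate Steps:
V(y, z) = 161 (V(y, z) = -4 + (104 - 1*(-61)) = -4 + (104 + 61) = -4 + 165 = 161)
b(l, U) = 103/2 (b(l, U) = 9/2 - (-57 - 1*37)/2 = 9/2 - (-57 - 37)/2 = 9/2 - 1/2*(-94) = 9/2 + 47 = 103/2)
8857/(I(-206, 205)/(-7638) + V(22, 47)/b(72, -45)) = 8857/((-206 - 1*205)/(-7638) + 161/(103/2)) = 8857/((-206 - 205)*(-1/7638) + 161*(2/103)) = 8857/(-411*(-1/7638) + 322/103) = 8857/(137/2546 + 322/103) = 8857/(833923/262238) = 8857*(262238/833923) = 2322641966/833923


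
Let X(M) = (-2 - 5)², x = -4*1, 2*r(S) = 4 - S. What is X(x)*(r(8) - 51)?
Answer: -2597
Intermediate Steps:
r(S) = 2 - S/2 (r(S) = (4 - S)/2 = 2 - S/2)
x = -4
X(M) = 49 (X(M) = (-7)² = 49)
X(x)*(r(8) - 51) = 49*((2 - ½*8) - 51) = 49*((2 - 4) - 51) = 49*(-2 - 51) = 49*(-53) = -2597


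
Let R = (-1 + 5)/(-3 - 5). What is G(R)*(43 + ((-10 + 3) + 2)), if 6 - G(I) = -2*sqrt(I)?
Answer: 228 + 38*I*sqrt(2) ≈ 228.0 + 53.74*I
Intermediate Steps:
R = -1/2 (R = 4/(-8) = 4*(-1/8) = -1/2 ≈ -0.50000)
G(I) = 6 + 2*sqrt(I) (G(I) = 6 - (-2)*sqrt(I) = 6 + 2*sqrt(I))
G(R)*(43 + ((-10 + 3) + 2)) = (6 + 2*sqrt(-1/2))*(43 + ((-10 + 3) + 2)) = (6 + 2*(I*sqrt(2)/2))*(43 + (-7 + 2)) = (6 + I*sqrt(2))*(43 - 5) = (6 + I*sqrt(2))*38 = 228 + 38*I*sqrt(2)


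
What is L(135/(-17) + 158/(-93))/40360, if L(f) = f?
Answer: -15241/63809160 ≈ -0.00023885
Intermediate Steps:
L(135/(-17) + 158/(-93))/40360 = (135/(-17) + 158/(-93))/40360 = (135*(-1/17) + 158*(-1/93))*(1/40360) = (-135/17 - 158/93)*(1/40360) = -15241/1581*1/40360 = -15241/63809160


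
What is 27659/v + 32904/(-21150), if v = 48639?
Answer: -56412767/57150825 ≈ -0.98709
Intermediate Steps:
27659/v + 32904/(-21150) = 27659/48639 + 32904/(-21150) = 27659*(1/48639) + 32904*(-1/21150) = 27659/48639 - 1828/1175 = -56412767/57150825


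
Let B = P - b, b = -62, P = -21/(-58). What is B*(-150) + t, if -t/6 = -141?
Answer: -246741/29 ≈ -8508.3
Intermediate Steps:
t = 846 (t = -6*(-141) = 846)
P = 21/58 (P = -21*(-1/58) = 21/58 ≈ 0.36207)
B = 3617/58 (B = 21/58 - 1*(-62) = 21/58 + 62 = 3617/58 ≈ 62.362)
B*(-150) + t = (3617/58)*(-150) + 846 = -271275/29 + 846 = -246741/29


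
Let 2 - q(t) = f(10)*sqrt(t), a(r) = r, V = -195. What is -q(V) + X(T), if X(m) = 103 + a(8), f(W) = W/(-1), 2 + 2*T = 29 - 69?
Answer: 109 - 10*I*sqrt(195) ≈ 109.0 - 139.64*I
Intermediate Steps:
T = -21 (T = -1 + (29 - 69)/2 = -1 + (1/2)*(-40) = -1 - 20 = -21)
f(W) = -W (f(W) = W*(-1) = -W)
X(m) = 111 (X(m) = 103 + 8 = 111)
q(t) = 2 + 10*sqrt(t) (q(t) = 2 - (-1*10)*sqrt(t) = 2 - (-10)*sqrt(t) = 2 + 10*sqrt(t))
-q(V) + X(T) = -(2 + 10*sqrt(-195)) + 111 = -(2 + 10*(I*sqrt(195))) + 111 = -(2 + 10*I*sqrt(195)) + 111 = (-2 - 10*I*sqrt(195)) + 111 = 109 - 10*I*sqrt(195)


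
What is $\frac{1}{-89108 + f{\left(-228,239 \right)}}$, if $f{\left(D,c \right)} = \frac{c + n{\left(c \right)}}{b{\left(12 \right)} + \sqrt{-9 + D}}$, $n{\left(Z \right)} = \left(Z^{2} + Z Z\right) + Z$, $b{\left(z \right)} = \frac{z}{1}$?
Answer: $\frac{- \sqrt{237} + 12 i}{4 \left(- 238644 i + 22277 \sqrt{237}\right)} \approx -1.1662 \cdot 10^{-5} + 6.3232 \cdot 10^{-7} i$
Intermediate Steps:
$b{\left(z \right)} = z$ ($b{\left(z \right)} = z 1 = z$)
$n{\left(Z \right)} = Z + 2 Z^{2}$ ($n{\left(Z \right)} = \left(Z^{2} + Z^{2}\right) + Z = 2 Z^{2} + Z = Z + 2 Z^{2}$)
$f{\left(D,c \right)} = \frac{c + c \left(1 + 2 c\right)}{12 + \sqrt{-9 + D}}$
$\frac{1}{-89108 + f{\left(-228,239 \right)}} = \frac{1}{-89108 + 2 \cdot 239 \frac{1}{12 + \sqrt{-9 - 228}} \left(1 + 239\right)} = \frac{1}{-89108 + 2 \cdot 239 \frac{1}{12 + \sqrt{-237}} \cdot 240} = \frac{1}{-89108 + 2 \cdot 239 \frac{1}{12 + i \sqrt{237}} \cdot 240} = \frac{1}{-89108 + \frac{114720}{12 + i \sqrt{237}}}$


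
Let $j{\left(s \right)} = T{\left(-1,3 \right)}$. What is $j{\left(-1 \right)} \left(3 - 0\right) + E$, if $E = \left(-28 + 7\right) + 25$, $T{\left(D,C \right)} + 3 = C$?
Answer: $4$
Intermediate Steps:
$T{\left(D,C \right)} = -3 + C$
$E = 4$ ($E = -21 + 25 = 4$)
$j{\left(s \right)} = 0$ ($j{\left(s \right)} = -3 + 3 = 0$)
$j{\left(-1 \right)} \left(3 - 0\right) + E = 0 \left(3 - 0\right) + 4 = 0 \left(3 + 0\right) + 4 = 0 \cdot 3 + 4 = 0 + 4 = 4$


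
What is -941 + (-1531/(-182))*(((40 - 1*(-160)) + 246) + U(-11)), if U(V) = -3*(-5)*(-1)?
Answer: 488599/182 ≈ 2684.6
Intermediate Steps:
U(V) = -15 (U(V) = 15*(-1) = -15)
-941 + (-1531/(-182))*(((40 - 1*(-160)) + 246) + U(-11)) = -941 + (-1531/(-182))*(((40 - 1*(-160)) + 246) - 15) = -941 + (-1531*(-1/182))*(((40 + 160) + 246) - 15) = -941 + 1531*((200 + 246) - 15)/182 = -941 + 1531*(446 - 15)/182 = -941 + (1531/182)*431 = -941 + 659861/182 = 488599/182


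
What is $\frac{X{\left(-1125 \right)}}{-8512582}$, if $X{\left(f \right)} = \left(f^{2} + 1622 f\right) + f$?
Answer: $\frac{280125}{4256291} \approx 0.065814$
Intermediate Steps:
$X{\left(f \right)} = f^{2} + 1623 f$
$\frac{X{\left(-1125 \right)}}{-8512582} = \frac{\left(-1125\right) \left(1623 - 1125\right)}{-8512582} = \left(-1125\right) 498 \left(- \frac{1}{8512582}\right) = \left(-560250\right) \left(- \frac{1}{8512582}\right) = \frac{280125}{4256291}$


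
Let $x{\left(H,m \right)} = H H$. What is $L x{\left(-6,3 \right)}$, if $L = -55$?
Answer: $-1980$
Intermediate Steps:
$x{\left(H,m \right)} = H^{2}$
$L x{\left(-6,3 \right)} = - 55 \left(-6\right)^{2} = \left(-55\right) 36 = -1980$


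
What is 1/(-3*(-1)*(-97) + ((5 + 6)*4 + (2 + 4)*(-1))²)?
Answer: 1/1153 ≈ 0.00086730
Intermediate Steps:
1/(-3*(-1)*(-97) + ((5 + 6)*4 + (2 + 4)*(-1))²) = 1/(3*(-97) + (11*4 + 6*(-1))²) = 1/(-291 + (44 - 6)²) = 1/(-291 + 38²) = 1/(-291 + 1444) = 1/1153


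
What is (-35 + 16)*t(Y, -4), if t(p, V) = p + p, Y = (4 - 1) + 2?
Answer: -190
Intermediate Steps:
Y = 5 (Y = 3 + 2 = 5)
t(p, V) = 2*p
(-35 + 16)*t(Y, -4) = (-35 + 16)*(2*5) = -19*10 = -190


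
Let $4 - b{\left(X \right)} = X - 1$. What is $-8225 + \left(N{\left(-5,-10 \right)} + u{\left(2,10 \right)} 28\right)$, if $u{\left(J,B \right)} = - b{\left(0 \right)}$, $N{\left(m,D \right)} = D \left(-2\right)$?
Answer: $-8345$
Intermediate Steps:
$b{\left(X \right)} = 5 - X$ ($b{\left(X \right)} = 4 - \left(X - 1\right) = 4 - \left(-1 + X\right) = 5 - X$)
$N{\left(m,D \right)} = - 2 D$
$u{\left(J,B \right)} = -5$ ($u{\left(J,B \right)} = - (5 - 0) = - (5 + 0) = \left(-1\right) 5 = -5$)
$-8225 + \left(N{\left(-5,-10 \right)} + u{\left(2,10 \right)} 28\right) = -8225 - 120 = -8345$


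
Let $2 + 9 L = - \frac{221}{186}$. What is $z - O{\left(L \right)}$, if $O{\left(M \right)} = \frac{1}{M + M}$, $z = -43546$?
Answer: $- \frac{25821941}{593} \approx -43545.0$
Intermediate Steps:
$L = - \frac{593}{1674}$ ($L = - \frac{2}{9} + \frac{\left(-221\right) \frac{1}{186}}{9} = - \frac{2}{9} + \frac{1}{9} \left(- \frac{221}{186}\right) = - \frac{2}{9} - \frac{221}{1674} = - \frac{593}{1674} \approx -0.35424$)
$O{\left(M \right)} = \frac{1}{2 M}$
$z - O{\left(L \right)} = -43546 - \frac{1}{2 \left(- \frac{593}{1674}\right)} = -43546 - \frac{1}{2} \left(- \frac{1674}{593}\right) = -43546 - - \frac{837}{593} = -43546 + \frac{837}{593} = - \frac{25821941}{593}$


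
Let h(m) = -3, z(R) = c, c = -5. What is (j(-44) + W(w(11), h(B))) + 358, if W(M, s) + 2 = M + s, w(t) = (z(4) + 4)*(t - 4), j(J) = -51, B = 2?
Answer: 295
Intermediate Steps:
z(R) = -5
w(t) = 4 - t (w(t) = (-5 + 4)*(t - 4) = -(-4 + t) = 4 - t)
W(M, s) = -2 + M + s (W(M, s) = -2 + (M + s) = -2 + M + s)
(j(-44) + W(w(11), h(B))) + 358 = (-51 + (-2 + (4 - 1*11) - 3)) + 358 = (-51 + (-2 + (4 - 11) - 3)) + 358 = (-51 + (-2 - 7 - 3)) + 358 = (-51 - 12) + 358 = -63 + 358 = 295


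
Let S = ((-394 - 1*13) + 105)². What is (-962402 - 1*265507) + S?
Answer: -1136705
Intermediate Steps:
S = 91204 (S = ((-394 - 13) + 105)² = (-407 + 105)² = (-302)² = 91204)
(-962402 - 1*265507) + S = (-962402 - 1*265507) + 91204 = (-962402 - 265507) + 91204 = -1227909 + 91204 = -1136705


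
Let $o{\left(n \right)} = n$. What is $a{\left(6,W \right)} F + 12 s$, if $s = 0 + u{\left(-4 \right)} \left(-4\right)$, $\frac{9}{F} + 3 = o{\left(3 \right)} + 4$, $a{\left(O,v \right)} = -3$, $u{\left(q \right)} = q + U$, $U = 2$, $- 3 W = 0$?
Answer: $\frac{357}{4} \approx 89.25$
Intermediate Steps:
$W = 0$ ($W = \left(- \frac{1}{3}\right) 0 = 0$)
$u{\left(q \right)} = 2 + q$ ($u{\left(q \right)} = q + 2 = 2 + q$)
$F = \frac{9}{4}$ ($F = \frac{9}{-3 + \left(3 + 4\right)} = \frac{9}{-3 + 7} = \frac{9}{4} \approx 2.25$)
$s = 8$ ($s = 0 + \left(2 - 4\right) \left(-4\right) = 0 - -8 = 0 + 8 = 8$)
$a{\left(6,W \right)} F + 12 s = \left(-3\right) \frac{9}{4} + 12 \cdot 8 = - \frac{27}{4} + 96 = \frac{357}{4}$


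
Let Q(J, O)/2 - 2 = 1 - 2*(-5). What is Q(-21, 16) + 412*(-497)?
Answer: -204738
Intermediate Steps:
Q(J, O) = 26 (Q(J, O) = 4 + 2*(1 - 2*(-5)) = 4 + 2*(1 + 10) = 4 + 2*11 = 4 + 22 = 26)
Q(-21, 16) + 412*(-497) = 26 + 412*(-497) = 26 - 204764 = -204738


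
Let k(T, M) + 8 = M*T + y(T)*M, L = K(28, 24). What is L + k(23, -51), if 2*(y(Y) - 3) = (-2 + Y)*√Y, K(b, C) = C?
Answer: -1310 - 1071*√23/2 ≈ -3878.2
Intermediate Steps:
y(Y) = 3 + √Y*(-2 + Y)/2 (y(Y) = 3 + ((-2 + Y)*√Y)/2 = 3 + (√Y*(-2 + Y))/2 = 3 + √Y*(-2 + Y)/2)
L = 24
k(T, M) = -8 + M*T + M*(3 + T^(3/2)/2 - √T) (k(T, M) = -8 + (M*T + (3 + T^(3/2)/2 - √T)*M) = -8 + (M*T + M*(3 + T^(3/2)/2 - √T)) = -8 + M*T + M*(3 + T^(3/2)/2 - √T))
L + k(23, -51) = 24 + (-8 - 51*23 + (½)*(-51)*(6 + 23^(3/2) - 2*√23)) = 24 + (-8 - 1173 + (½)*(-51)*(6 + 23*√23 - 2*√23)) = 24 + (-8 - 1173 + (½)*(-51)*(6 + 21*√23)) = 24 + (-8 - 1173 + (-153 - 1071*√23/2)) = 24 + (-1334 - 1071*√23/2) = -1310 - 1071*√23/2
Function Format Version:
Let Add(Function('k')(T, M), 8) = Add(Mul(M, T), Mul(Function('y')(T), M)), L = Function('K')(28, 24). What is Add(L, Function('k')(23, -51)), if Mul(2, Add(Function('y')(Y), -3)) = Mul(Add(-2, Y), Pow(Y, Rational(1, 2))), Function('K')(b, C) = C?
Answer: Add(-1310, Mul(Rational(-1071, 2), Pow(23, Rational(1, 2)))) ≈ -3878.2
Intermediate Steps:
Function('y')(Y) = Add(3, Mul(Rational(1, 2), Pow(Y, Rational(1, 2)), Add(-2, Y))) (Function('y')(Y) = Add(3, Mul(Rational(1, 2), Mul(Add(-2, Y), Pow(Y, Rational(1, 2))))) = Add(3, Mul(Rational(1, 2), Mul(Pow(Y, Rational(1, 2)), Add(-2, Y)))) = Add(3, Mul(Rational(1, 2), Pow(Y, Rational(1, 2)), Add(-2, Y))))
L = 24
Function('k')(T, M) = Add(-8, Mul(M, T), Mul(M, Add(3, Mul(Rational(1, 2), Pow(T, Rational(3, 2))), Mul(-1, Pow(T, Rational(1, 2)))))) (Function('k')(T, M) = Add(-8, Add(Mul(M, T), Mul(Add(3, Mul(Rational(1, 2), Pow(T, Rational(3, 2))), Mul(-1, Pow(T, Rational(1, 2)))), M))) = Add(-8, Add(Mul(M, T), Mul(M, Add(3, Mul(Rational(1, 2), Pow(T, Rational(3, 2))), Mul(-1, Pow(T, Rational(1, 2))))))) = Add(-8, Mul(M, T), Mul(M, Add(3, Mul(Rational(1, 2), Pow(T, Rational(3, 2))), Mul(-1, Pow(T, Rational(1, 2)))))))
Add(L, Function('k')(23, -51)) = Add(24, Add(-8, Mul(-51, 23), Mul(Rational(1, 2), -51, Add(6, Pow(23, Rational(3, 2)), Mul(-2, Pow(23, Rational(1, 2))))))) = Add(24, Add(-8, -1173, Mul(Rational(1, 2), -51, Add(6, Mul(23, Pow(23, Rational(1, 2))), Mul(-2, Pow(23, Rational(1, 2))))))) = Add(24, Add(-8, -1173, Mul(Rational(1, 2), -51, Add(6, Mul(21, Pow(23, Rational(1, 2))))))) = Add(24, Add(-8, -1173, Add(-153, Mul(Rational(-1071, 2), Pow(23, Rational(1, 2)))))) = Add(24, Add(-1334, Mul(Rational(-1071, 2), Pow(23, Rational(1, 2))))) = Add(-1310, Mul(Rational(-1071, 2), Pow(23, Rational(1, 2))))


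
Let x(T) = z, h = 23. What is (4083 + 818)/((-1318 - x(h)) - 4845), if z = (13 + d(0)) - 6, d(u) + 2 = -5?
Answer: -4901/6163 ≈ -0.79523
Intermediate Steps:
d(u) = -7 (d(u) = -2 - 5 = -7)
z = 0 (z = (13 - 7) - 6 = 6 - 6 = 0)
x(T) = 0
(4083 + 818)/((-1318 - x(h)) - 4845) = (4083 + 818)/((-1318 - 1*0) - 4845) = 4901/((-1318 + 0) - 4845) = 4901/(-1318 - 4845) = 4901/(-6163) = 4901*(-1/6163) = -4901/6163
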